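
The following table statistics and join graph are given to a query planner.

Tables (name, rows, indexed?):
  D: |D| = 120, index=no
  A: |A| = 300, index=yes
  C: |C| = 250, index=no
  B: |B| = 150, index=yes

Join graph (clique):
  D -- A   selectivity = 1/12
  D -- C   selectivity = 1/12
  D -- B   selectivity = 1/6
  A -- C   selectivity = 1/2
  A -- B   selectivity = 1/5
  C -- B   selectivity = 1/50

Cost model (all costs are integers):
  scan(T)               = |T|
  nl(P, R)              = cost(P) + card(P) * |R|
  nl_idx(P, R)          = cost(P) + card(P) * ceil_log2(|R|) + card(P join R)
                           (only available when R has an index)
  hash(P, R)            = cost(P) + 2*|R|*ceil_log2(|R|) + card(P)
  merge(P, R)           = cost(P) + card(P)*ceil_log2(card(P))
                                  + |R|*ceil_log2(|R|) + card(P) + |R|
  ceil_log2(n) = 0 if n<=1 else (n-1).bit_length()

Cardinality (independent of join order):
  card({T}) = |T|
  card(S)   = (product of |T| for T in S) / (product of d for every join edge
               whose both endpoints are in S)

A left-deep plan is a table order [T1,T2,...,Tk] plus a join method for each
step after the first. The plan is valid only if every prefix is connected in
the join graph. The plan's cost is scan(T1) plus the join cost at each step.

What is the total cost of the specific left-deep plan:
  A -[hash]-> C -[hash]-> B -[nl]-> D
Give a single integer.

step 1: scan A: cost=300, card=300
step 2: join C via hash
    card(P join C) = 300*250/(2) = 37500
    cost = 300 + 2*250*8 + 300 = 4600
step 3: join B via hash
    card(P join B) = 37500*150/(5*50) = 22500
    cost = 4600 + 2*150*8 + 37500 = 44500
step 4: join D via nl
    card(P join D) = 22500*120/(12*12*6) = 3125
    cost = 44500 + 22500*120 = 2744500

2744500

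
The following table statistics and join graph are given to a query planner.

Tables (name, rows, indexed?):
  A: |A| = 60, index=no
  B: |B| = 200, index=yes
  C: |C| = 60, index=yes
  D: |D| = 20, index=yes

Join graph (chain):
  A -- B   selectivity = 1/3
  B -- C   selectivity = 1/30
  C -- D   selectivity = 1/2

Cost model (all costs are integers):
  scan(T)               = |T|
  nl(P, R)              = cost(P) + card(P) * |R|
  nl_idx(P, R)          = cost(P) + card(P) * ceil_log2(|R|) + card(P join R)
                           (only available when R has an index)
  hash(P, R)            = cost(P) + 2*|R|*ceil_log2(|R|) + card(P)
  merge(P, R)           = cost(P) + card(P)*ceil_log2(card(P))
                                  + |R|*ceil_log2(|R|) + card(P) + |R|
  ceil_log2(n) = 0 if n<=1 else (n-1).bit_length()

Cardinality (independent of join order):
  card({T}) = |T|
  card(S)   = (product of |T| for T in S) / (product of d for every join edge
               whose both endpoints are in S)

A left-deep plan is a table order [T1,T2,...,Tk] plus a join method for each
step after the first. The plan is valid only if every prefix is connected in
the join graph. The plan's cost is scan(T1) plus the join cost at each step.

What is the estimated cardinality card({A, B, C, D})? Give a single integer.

Tables in S: A(60), B(200), C(60), D(20)
Edges inside S: A-B(d=3), B-C(d=30), C-D(d=2)
numerator = 60 * 200 * 60 * 20 = 14400000
denominator = 3 * 30 * 2 = 180
card(S) = 14400000 / 180 = 80000

80000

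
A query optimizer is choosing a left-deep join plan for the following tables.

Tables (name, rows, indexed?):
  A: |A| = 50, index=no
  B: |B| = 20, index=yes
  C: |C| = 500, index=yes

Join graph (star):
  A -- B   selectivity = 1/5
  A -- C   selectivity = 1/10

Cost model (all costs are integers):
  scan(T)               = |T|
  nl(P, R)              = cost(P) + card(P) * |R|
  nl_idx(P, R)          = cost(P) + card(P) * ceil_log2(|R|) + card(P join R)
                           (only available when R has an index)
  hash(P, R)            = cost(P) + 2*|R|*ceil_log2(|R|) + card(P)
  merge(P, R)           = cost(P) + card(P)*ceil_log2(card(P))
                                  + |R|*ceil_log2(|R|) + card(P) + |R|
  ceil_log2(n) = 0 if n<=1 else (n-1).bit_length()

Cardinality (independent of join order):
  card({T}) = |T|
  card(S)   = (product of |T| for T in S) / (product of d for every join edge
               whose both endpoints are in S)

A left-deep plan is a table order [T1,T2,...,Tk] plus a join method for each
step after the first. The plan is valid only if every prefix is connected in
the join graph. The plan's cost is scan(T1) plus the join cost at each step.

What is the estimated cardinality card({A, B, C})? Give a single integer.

10000

Tables in S: A(50), B(20), C(500)
Edges inside S: A-B(d=5), A-C(d=10)
numerator = 50 * 20 * 500 = 500000
denominator = 5 * 10 = 50
card(S) = 500000 / 50 = 10000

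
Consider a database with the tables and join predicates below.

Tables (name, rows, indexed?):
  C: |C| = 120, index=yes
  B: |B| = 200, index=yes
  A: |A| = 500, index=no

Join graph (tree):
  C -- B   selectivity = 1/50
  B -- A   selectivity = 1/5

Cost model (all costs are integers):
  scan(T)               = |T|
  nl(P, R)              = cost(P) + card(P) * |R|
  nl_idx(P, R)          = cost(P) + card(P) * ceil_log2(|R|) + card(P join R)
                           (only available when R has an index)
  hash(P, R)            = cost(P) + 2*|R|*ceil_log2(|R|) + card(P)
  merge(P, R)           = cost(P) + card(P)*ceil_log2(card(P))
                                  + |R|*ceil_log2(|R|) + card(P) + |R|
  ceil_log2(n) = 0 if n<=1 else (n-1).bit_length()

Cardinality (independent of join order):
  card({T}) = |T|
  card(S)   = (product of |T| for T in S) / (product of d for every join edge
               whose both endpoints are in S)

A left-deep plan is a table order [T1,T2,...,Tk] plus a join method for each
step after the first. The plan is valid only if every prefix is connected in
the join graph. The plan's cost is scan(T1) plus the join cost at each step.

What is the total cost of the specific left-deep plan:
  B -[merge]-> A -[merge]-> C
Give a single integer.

step 1: scan B: cost=200, card=200
step 2: join A via merge
    card(P join A) = 200*500/(5) = 20000
    cost = 200 + 200*8 + 500*9 + 200 + 500 = 7000
step 3: join C via merge
    card(P join C) = 20000*120/(50) = 48000
    cost = 7000 + 20000*15 + 120*7 + 20000 + 120 = 327960

327960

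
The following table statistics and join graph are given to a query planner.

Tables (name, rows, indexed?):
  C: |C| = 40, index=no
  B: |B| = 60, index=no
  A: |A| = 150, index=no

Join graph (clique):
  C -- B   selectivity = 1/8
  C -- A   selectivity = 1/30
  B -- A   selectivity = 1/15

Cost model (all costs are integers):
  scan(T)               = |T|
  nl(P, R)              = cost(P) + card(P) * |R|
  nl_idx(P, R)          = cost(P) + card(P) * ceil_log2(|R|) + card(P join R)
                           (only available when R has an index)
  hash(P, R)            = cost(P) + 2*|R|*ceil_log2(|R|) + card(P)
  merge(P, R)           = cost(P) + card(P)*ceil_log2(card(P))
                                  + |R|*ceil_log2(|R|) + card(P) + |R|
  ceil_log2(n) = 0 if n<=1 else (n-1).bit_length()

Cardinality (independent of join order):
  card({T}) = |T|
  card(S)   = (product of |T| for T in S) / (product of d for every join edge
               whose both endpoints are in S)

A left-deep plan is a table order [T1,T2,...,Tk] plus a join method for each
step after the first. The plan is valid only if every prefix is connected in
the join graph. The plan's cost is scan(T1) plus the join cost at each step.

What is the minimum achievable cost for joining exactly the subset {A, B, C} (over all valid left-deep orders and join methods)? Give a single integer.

Selinger DP over subsets of {A,B,C}:
  {C}: scan cost=40, card=40
  {B}: scan cost=60, card=60
  {A}: scan cost=150, card=150
  {BC}: card=300; try (C,hash)→600, (B,merge)→740, (C,merge)→760, (B,hash)→800, (B,nl)→2440, (C,nl)→2460; best=600 via (C,hash)
  {AC}: card=200; try (C,hash)→780, (A,merge)→1670, (C,merge)→1780, (A,hash)→2480, (A,nl)→6040, (C,nl)→6150; best=780 via (C,hash)
  {AB}: card=600; try (B,hash)→1020, (A,merge)→1830, (B,merge)→1920, (A,hash)→2520, (A,nl)→9060, (B,nl)→9150; best=1020 via (B,hash)
  {ABC}: card=100; try (B,hash)→1700, (C,hash)→2100, (B,merge)→3000, (A,hash)→3300, (A,merge)→4950, (C,merge)→7900 …(+3); best=1700 via (B,hash)

1700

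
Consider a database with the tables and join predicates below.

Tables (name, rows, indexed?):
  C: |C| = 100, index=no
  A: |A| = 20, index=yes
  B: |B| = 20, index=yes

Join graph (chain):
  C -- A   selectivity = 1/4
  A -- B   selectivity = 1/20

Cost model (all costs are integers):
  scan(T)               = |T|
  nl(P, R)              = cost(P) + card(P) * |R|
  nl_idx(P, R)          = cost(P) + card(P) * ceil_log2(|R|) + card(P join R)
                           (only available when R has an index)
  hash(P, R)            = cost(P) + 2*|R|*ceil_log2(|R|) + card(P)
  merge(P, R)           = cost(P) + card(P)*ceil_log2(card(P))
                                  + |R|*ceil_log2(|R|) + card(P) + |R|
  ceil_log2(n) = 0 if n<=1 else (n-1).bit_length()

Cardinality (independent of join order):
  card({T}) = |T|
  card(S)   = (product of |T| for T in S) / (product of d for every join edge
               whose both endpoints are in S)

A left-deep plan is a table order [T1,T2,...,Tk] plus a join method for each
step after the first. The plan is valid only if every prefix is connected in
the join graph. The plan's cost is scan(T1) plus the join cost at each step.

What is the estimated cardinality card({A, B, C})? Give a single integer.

Tables in S: A(20), B(20), C(100)
Edges inside S: C-A(d=4), A-B(d=20)
numerator = 20 * 20 * 100 = 40000
denominator = 4 * 20 = 80
card(S) = 40000 / 80 = 500

500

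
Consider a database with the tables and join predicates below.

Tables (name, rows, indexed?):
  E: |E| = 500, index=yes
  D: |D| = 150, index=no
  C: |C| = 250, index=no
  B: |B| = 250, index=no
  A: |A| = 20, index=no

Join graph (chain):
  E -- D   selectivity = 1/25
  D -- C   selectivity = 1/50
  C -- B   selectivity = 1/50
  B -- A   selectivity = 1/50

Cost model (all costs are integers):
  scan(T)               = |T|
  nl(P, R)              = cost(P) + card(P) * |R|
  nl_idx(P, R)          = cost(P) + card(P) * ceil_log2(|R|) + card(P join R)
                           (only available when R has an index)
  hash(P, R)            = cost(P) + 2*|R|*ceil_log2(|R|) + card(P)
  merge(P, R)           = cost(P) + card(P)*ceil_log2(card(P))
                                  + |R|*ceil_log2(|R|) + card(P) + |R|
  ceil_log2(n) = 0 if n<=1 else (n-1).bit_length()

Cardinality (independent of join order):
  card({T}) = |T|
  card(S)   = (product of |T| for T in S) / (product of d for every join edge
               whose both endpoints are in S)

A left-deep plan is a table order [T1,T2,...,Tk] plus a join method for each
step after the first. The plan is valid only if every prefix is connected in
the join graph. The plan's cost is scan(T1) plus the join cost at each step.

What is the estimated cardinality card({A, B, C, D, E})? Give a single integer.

30000

Tables in S: A(20), B(250), C(250), D(150), E(500)
Edges inside S: E-D(d=25), D-C(d=50), C-B(d=50), B-A(d=50)
numerator = 20 * 250 * 250 * 150 * 500 = 93750000000
denominator = 25 * 50 * 50 * 50 = 3125000
card(S) = 93750000000 / 3125000 = 30000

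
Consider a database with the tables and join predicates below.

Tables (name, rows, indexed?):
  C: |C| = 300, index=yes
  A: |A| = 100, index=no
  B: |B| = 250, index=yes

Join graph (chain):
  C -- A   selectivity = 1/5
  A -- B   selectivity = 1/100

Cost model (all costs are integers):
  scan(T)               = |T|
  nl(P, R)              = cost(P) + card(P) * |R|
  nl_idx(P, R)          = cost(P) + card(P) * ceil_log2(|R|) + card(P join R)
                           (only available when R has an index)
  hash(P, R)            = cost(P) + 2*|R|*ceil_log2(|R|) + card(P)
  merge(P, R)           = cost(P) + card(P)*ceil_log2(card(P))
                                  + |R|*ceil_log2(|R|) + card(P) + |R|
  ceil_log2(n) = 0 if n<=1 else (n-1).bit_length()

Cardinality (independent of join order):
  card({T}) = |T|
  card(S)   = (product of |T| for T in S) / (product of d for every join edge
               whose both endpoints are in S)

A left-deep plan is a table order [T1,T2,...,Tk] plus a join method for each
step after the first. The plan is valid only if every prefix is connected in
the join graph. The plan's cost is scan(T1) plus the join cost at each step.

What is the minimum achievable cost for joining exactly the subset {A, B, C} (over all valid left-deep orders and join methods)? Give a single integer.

6400

Selinger DP over subsets of {A,B,C}:
  {C}: scan cost=300, card=300
  {A}: scan cost=100, card=100
  {B}: scan cost=250, card=250
  {AC}: card=6000; try (A,hash)→2000, (C,merge)→3900, (A,merge)→4100, (C,hash)→5600, (C,nl_idx)→7000, (C,nl)→30100 …(+1); best=2000 via (A,hash)
  {AB}: card=250; try (B,nl_idx)→1150, (A,hash)→1900, (B,merge)→3150, (A,merge)→3300, (B,hash)→4200, (B,nl)→25100 …(+1); best=1150 via (B,nl_idx)
  {ABC}: card=15000; try (C,merge)→6400, (C,hash)→6800, (B,hash)→12000, (C,nl_idx)→18400, (B,nl_idx)→65000, (C,nl)→76150 …(+2); best=6400 via (C,merge)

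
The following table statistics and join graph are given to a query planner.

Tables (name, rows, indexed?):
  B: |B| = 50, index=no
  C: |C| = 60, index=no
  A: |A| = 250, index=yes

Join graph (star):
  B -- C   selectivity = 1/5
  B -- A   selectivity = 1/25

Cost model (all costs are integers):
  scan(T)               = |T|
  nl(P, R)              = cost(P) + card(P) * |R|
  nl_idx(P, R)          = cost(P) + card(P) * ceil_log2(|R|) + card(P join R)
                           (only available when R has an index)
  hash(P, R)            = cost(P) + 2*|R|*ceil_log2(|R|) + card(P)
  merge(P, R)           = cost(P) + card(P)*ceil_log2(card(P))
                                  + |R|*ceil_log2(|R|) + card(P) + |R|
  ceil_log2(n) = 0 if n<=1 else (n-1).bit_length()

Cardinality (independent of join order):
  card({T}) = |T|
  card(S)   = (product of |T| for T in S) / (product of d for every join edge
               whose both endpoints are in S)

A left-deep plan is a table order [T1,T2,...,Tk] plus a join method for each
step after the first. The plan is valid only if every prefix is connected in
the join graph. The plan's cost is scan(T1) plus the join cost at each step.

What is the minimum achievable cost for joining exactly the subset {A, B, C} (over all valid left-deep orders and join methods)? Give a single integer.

Selinger DP over subsets of {A,B,C}:
  {B}: scan cost=50, card=50
  {C}: scan cost=60, card=60
  {A}: scan cost=250, card=250
  {BC}: card=600; try (B,hash)→720, (C,hash)→820, (C,merge)→820, (B,merge)→830, (C,nl)→3050, (B,nl)→3060; best=720 via (B,hash)
  {AB}: card=500; try (A,nl_idx)→950, (B,hash)→1100, (A,merge)→2650, (B,merge)→2850, (A,hash)→4100, (A,nl)→12550 …(+1); best=950 via (A,nl_idx)
  {ABC}: card=6000; try (C,hash)→2170, (A,hash)→5320, (C,merge)→6370, (A,merge)→9570, (A,nl_idx)→11520, (C,nl)→30950 …(+1); best=2170 via (C,hash)

2170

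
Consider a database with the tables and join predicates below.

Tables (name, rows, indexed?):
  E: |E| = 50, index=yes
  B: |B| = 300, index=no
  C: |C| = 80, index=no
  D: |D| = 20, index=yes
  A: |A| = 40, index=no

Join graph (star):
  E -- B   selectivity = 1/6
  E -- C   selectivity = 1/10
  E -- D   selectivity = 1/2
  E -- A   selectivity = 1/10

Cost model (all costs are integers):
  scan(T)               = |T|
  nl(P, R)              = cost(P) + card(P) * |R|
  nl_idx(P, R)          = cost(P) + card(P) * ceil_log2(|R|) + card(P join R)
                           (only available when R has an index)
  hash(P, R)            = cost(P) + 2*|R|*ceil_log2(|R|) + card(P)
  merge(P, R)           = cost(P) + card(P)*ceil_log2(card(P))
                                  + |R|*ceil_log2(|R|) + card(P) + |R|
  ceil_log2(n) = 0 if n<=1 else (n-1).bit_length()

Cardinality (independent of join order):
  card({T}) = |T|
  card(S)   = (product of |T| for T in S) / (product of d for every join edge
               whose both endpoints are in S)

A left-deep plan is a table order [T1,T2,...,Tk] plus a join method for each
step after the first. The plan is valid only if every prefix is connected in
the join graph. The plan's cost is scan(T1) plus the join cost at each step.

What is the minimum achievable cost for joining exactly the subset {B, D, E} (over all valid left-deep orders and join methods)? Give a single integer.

3900

Selinger DP over subsets of {B,D,E}:
  {E}: scan cost=50, card=50
  {B}: scan cost=300, card=300
  {D}: scan cost=20, card=20
  {BE}: card=2500; try (E,hash)→1200, (B,merge)→3400, (E,merge)→3650, (E,nl_idx)→4600, (B,hash)→5500, (B,nl)→15050 …(+1); best=1200 via (E,hash)
  {DE}: card=500; try (D,hash)→300, (E,merge)→490, (D,merge)→520, (E,hash)→640, (E,nl_idx)→640, (D,nl_idx)→800 …(+2); best=300 via (D,hash)
  {BDE}: card=25000; try (D,hash)→3900, (B,hash)→6200, (B,merge)→8300, (D,merge)→33820, (D,nl_idx)→38700, (D,nl)→51200 …(+1); best=3900 via (D,hash)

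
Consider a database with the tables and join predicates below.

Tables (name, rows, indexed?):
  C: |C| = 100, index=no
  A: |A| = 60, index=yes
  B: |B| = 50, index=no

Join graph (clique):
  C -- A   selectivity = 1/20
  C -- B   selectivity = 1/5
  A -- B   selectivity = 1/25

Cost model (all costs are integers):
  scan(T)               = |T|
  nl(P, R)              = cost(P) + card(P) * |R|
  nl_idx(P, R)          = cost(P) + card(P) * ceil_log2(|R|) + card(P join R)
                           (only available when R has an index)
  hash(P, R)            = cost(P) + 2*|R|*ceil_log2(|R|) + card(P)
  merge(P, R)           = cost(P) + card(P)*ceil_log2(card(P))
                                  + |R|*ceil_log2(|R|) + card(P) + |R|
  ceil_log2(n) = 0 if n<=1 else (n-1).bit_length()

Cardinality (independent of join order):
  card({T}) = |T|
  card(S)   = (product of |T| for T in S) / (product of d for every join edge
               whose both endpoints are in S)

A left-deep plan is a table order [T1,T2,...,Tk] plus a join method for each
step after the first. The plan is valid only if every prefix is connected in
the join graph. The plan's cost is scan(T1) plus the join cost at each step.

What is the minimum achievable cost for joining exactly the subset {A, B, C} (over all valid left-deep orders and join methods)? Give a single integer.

1820

Selinger DP over subsets of {A,B,C}:
  {C}: scan cost=100, card=100
  {A}: scan cost=60, card=60
  {B}: scan cost=50, card=50
  {AC}: card=300; try (A,hash)→920, (A,nl_idx)→1000, (C,merge)→1280, (A,merge)→1320, (C,hash)→1520, (C,nl)→6060 …(+1); best=920 via (A,hash)
  {BC}: card=1000; try (B,hash)→800, (C,merge)→1200, (B,merge)→1250, (C,hash)→1500, (C,nl)→5050, (B,nl)→5100; best=800 via (B,hash)
  {AB}: card=120; try (A,nl_idx)→470, (B,hash)→720, (A,hash)→820, (A,merge)→820, (B,merge)→830, (A,nl)→3050 …(+1); best=470 via (A,nl_idx)
  {ABC}: card=120; try (B,hash)→1820, (C,hash)→1990, (C,merge)→2230, (A,hash)→2520, (B,merge)→4270, (A,nl_idx)→6920 …(+4); best=1820 via (B,hash)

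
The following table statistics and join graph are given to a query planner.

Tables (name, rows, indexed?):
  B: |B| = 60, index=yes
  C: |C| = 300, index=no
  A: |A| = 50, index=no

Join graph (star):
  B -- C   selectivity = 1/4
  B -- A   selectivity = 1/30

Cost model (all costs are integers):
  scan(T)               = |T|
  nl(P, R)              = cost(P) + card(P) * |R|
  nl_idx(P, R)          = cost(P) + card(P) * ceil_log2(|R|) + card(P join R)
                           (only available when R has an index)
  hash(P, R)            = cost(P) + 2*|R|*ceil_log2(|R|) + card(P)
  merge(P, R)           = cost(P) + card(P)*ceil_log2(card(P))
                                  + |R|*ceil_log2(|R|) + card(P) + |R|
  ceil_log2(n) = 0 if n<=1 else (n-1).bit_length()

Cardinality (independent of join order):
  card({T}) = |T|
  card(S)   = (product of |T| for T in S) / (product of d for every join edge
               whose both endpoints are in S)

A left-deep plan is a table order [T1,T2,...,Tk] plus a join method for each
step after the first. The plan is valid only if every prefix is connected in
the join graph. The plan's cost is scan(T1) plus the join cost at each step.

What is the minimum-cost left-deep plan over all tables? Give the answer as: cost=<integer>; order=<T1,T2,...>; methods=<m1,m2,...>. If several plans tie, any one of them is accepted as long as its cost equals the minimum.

Selinger DP (subsets sized 1..n):
  {B}: scan cost=60, card=60
  {C}: scan cost=300, card=300
  {A}: scan cost=50, card=50
  {BC}: card=4500; try (B,hash)→1320, (C,merge)→3480, (B,merge)→3720, (C,hash)→5520, (B,nl_idx)→6600, (C,nl)→18060 …(+1); best=1320 via (B,hash)
  {AB}: card=100; try (B,nl_idx)→450, (A,hash)→720, (B,hash)→820, (B,merge)→820, (A,merge)→830, (B,nl)→3050 …(+1); best=450 via (B,nl_idx)
  {ABC}: card=7500; try (C,merge)→4250, (C,hash)→5950, (A,hash)→6420, (C,nl)→30450, (A,merge)→64670, (A,nl)→226320; best=4250 via (C,merge)

cost=4250; order=A,B,C; methods=nl_idx,merge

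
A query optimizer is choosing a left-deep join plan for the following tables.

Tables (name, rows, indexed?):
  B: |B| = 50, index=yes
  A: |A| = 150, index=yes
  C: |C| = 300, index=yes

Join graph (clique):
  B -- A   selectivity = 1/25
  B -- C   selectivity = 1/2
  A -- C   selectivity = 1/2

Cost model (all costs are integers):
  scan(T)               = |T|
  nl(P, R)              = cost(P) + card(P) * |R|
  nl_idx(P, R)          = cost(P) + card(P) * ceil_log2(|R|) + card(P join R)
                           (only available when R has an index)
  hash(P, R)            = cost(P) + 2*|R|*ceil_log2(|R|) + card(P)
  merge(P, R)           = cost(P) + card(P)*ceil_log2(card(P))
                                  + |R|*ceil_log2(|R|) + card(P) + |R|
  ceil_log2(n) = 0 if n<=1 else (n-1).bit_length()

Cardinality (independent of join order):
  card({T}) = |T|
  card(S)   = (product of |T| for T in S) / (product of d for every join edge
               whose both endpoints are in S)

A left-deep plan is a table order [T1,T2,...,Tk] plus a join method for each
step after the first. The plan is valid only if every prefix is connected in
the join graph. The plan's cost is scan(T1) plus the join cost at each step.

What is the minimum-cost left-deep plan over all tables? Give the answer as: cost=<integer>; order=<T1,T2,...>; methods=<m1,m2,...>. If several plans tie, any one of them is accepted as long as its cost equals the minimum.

Selinger DP (subsets sized 1..n):
  {B}: scan cost=50, card=50
  {A}: scan cost=150, card=150
  {C}: scan cost=300, card=300
  {AB}: card=300; try (A,nl_idx)→750, (B,hash)→900, (B,nl_idx)→1350, (A,merge)→1750, (B,merge)→1850, (A,hash)→2500 …(+2); best=750 via (A,nl_idx)
  {BC}: card=7500; try (B,hash)→1200, (C,merge)→3400, (B,merge)→3650, (C,hash)→5500, (C,nl_idx)→8000, (B,nl_idx)→9600 …(+2); best=1200 via (B,hash)
  {AC}: card=22500; try (A,hash)→3000, (C,merge)→4500, (A,merge)→4650, (C,hash)→5700, (C,nl_idx)→24000, (A,nl_idx)→25200 …(+2); best=3000 via (A,hash)
  {ABC}: card=22500; try (C,hash)→6450, (C,merge)→6750, (A,hash)→11100, (C,nl_idx)→25950, (B,hash)→26100, (A,nl_idx)→83700 …(+6); best=6450 via (C,hash)

cost=6450; order=B,A,C; methods=nl_idx,hash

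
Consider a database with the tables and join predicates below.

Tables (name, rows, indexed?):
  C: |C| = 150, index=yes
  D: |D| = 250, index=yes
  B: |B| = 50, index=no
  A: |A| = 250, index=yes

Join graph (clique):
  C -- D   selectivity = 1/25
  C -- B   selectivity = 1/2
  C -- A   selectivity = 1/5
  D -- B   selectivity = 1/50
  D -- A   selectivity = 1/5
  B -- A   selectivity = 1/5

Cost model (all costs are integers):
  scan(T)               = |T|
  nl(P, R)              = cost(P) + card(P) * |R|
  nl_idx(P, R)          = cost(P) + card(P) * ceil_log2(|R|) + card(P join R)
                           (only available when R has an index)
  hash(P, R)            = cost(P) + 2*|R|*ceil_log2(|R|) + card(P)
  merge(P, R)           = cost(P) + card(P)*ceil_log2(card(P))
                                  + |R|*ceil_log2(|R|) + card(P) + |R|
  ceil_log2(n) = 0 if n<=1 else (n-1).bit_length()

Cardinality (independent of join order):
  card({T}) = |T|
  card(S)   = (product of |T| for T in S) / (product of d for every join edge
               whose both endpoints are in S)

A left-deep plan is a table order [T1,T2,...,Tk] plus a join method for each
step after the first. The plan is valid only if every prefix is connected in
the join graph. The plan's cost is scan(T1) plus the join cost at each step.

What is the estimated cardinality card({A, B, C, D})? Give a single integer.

1500

Tables in S: A(250), B(50), C(150), D(250)
Edges inside S: C-D(d=25), C-B(d=2), C-A(d=5), D-B(d=50), D-A(d=5), B-A(d=5)
numerator = 250 * 50 * 150 * 250 = 468750000
denominator = 25 * 2 * 5 * 50 * 5 * 5 = 312500
card(S) = 468750000 / 312500 = 1500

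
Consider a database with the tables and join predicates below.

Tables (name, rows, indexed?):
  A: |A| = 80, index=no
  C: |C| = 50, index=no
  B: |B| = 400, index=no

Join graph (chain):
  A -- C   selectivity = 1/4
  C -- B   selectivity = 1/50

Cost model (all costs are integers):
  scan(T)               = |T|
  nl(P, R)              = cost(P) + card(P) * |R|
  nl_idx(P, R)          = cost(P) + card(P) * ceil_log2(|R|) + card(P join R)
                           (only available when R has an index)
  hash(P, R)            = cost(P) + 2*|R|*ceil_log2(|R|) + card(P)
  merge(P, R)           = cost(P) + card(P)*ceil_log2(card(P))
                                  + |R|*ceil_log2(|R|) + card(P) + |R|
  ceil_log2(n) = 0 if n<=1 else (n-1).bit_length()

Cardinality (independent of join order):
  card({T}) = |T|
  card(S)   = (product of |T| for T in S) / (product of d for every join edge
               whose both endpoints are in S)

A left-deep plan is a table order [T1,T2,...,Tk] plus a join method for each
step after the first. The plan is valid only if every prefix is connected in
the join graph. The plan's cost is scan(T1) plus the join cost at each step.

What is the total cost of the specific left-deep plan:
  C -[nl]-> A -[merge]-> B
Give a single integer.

19050

step 1: scan C: cost=50, card=50
step 2: join A via nl
    card(P join A) = 50*80/(4) = 1000
    cost = 50 + 50*80 = 4050
step 3: join B via merge
    card(P join B) = 1000*400/(50) = 8000
    cost = 4050 + 1000*10 + 400*9 + 1000 + 400 = 19050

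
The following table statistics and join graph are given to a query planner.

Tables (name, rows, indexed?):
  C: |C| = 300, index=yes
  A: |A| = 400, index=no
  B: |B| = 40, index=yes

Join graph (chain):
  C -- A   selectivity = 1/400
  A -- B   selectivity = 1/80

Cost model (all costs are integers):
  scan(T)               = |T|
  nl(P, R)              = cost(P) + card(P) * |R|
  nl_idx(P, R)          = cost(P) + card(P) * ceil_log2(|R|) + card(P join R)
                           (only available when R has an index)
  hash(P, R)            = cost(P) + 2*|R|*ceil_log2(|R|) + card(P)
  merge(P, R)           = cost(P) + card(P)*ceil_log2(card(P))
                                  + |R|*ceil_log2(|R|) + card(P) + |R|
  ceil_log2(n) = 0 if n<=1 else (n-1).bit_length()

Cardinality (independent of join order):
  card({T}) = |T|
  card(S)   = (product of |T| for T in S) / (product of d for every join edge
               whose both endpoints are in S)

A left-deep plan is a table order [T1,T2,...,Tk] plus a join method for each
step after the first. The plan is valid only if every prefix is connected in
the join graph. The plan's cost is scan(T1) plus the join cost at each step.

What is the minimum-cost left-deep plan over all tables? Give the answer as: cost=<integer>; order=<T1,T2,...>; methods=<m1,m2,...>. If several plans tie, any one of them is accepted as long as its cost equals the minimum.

Selinger DP (subsets sized 1..n):
  {C}: scan cost=300, card=300
  {A}: scan cost=400, card=400
  {B}: scan cost=40, card=40
  {AC}: card=300; try (C,nl_idx)→4300, (C,hash)→6200, (A,merge)→7300, (C,merge)→7400, (A,hash)→7800, (A,nl)→120300 …(+1); best=4300 via (C,nl_idx)
  {AB}: card=200; try (B,hash)→1280, (B,nl_idx)→3000, (A,merge)→4320, (B,merge)→4680, (A,hash)→7280, (A,nl)→16040 …(+1); best=1280 via (B,hash)
  {ABC}: card=150; try (C,nl_idx)→3230, (B,hash)→5080, (C,merge)→6080, (B,nl_idx)→6250, (C,hash)→6880, (B,merge)→7580 …(+2); best=3230 via (C,nl_idx)

cost=3230; order=A,B,C; methods=hash,nl_idx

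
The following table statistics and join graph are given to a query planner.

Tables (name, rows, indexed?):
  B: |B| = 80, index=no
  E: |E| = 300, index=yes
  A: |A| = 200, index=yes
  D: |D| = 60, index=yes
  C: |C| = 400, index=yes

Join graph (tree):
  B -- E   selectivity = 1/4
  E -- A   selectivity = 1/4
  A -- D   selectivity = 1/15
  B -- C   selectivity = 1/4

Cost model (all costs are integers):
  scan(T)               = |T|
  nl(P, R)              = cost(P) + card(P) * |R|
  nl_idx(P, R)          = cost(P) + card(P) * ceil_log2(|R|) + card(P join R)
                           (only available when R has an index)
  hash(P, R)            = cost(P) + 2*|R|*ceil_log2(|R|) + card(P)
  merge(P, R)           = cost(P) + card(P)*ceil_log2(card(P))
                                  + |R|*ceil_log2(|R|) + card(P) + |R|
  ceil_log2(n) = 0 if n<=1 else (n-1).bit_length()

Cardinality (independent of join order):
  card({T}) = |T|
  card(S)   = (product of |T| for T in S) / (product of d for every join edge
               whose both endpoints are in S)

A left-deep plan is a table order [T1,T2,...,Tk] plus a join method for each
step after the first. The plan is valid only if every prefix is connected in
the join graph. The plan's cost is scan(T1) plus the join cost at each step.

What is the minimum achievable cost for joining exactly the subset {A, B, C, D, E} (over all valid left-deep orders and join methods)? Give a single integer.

1275640

Selinger DP over subsets of {A,B,C,D,E}:
  {B}: scan cost=80, card=80
  {E}: scan cost=300, card=300
  {A}: scan cost=200, card=200
  {D}: scan cost=60, card=60
  {C}: scan cost=400, card=400
  {BE}: card=6000; try (B,hash)→1720, (E,merge)→3720, (B,merge)→3940, (E,hash)→5560, (E,nl_idx)→6800, (E,nl)→24080 …(+1); best=1720 via (B,hash)
  {BC}: card=8000; try (B,hash)→1920, (C,merge)→4720, (B,merge)→5040, (C,hash)→7360, (C,nl_idx)→8800, (C,nl)→32080 …(+1); best=1920 via (B,hash)
  {AE}: card=15000; try (A,hash)→3800, (E,merge)→5000, (A,merge)→5100, (E,hash)→5800, (E,nl_idx)→17000, (A,nl_idx)→17700 …(+2); best=3800 via (A,hash)
  {AD}: card=800; try (D,hash)→1120, (A,nl_idx)→1340, (D,nl_idx)→2200, (A,merge)→2280, (D,merge)→2420, (A,hash)→3320 …(+2); best=1120 via (D,hash)
  {ABE}: card=300000; try (A,hash)→10920, (B,hash)→19920, (A,merge)→87520, (B,merge)→229440, (A,nl_idx)→349720, (A,nl)→1201720 …(+1); best=10920 via (A,hash)
  {BCE}: card=600000; try (C,hash)→14920, (E,hash)→15320, (C,merge)→89720, (E,merge)→116920, (C,nl_idx)→655720, (E,nl_idx)→673920 …(+2); best=14920 via (C,hash)
  {ADE}: card=60000; try (E,hash)→7320, (E,merge)→12920, (D,hash)→19520, (E,nl_idx)→68320, (D,nl_idx)→153800, (D,merge)→229220 …(+2); best=7320 via (E,hash)
  {ABDE}: card=1200000; try (B,hash)→68440, (D,hash)→311640, (B,merge)→1027960, (D,nl_idx)→3010920, (B,nl)→4807320, (D,merge)→6011340 …(+1); best=68440 via (B,hash)
  {ABCE}: card=30000000; try (C,hash)→318120, (A,hash)→618120, (C,merge)→6014920, (A,merge)→12616720, (C,nl_idx)→32710920, (A,nl_idx)→34814920 …(+2); best=318120 via (C,hash)
  {ABCDE}: card=120000000; try (C,hash)→1275640, (C,merge)→26472440, (D,hash)→30318840, (C,nl_idx)→130868440, (D,nl_idx)→300318120, (C,nl)→480068440 …(+2); best=1275640 via (C,hash)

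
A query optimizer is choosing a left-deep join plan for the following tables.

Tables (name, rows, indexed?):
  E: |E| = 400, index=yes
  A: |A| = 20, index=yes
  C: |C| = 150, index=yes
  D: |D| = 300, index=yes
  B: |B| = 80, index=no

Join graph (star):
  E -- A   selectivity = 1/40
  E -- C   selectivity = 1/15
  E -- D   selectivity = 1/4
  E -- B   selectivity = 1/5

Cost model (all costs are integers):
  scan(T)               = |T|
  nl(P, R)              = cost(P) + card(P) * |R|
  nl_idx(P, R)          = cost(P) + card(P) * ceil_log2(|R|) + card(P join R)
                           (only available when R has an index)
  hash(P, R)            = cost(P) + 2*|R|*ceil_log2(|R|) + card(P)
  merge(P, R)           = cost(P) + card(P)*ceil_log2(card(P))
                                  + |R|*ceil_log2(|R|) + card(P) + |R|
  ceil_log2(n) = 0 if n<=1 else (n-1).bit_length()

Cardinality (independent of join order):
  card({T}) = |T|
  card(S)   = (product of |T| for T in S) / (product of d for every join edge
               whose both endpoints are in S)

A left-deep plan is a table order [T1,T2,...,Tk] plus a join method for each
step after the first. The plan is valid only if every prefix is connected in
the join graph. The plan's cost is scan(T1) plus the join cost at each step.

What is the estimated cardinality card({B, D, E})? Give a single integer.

480000

Tables in S: B(80), D(300), E(400)
Edges inside S: E-D(d=4), E-B(d=5)
numerator = 80 * 300 * 400 = 9600000
denominator = 4 * 5 = 20
card(S) = 9600000 / 20 = 480000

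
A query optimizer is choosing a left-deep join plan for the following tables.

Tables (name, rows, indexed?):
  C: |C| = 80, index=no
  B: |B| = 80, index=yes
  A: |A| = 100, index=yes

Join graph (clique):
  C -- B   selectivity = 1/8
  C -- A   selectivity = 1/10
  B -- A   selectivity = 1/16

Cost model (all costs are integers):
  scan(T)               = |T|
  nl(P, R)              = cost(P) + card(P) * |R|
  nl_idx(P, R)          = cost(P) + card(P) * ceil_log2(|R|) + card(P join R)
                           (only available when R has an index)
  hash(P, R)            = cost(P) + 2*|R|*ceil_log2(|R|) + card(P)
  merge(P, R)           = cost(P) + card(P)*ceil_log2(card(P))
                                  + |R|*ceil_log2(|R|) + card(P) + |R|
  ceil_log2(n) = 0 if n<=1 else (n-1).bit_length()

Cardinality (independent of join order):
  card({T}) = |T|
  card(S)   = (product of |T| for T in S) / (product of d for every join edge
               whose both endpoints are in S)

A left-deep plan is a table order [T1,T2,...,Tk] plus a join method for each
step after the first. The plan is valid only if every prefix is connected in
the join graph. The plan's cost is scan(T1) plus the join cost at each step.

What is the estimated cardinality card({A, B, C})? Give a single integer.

500

Tables in S: A(100), B(80), C(80)
Edges inside S: C-B(d=8), C-A(d=10), B-A(d=16)
numerator = 100 * 80 * 80 = 640000
denominator = 8 * 10 * 16 = 1280
card(S) = 640000 / 1280 = 500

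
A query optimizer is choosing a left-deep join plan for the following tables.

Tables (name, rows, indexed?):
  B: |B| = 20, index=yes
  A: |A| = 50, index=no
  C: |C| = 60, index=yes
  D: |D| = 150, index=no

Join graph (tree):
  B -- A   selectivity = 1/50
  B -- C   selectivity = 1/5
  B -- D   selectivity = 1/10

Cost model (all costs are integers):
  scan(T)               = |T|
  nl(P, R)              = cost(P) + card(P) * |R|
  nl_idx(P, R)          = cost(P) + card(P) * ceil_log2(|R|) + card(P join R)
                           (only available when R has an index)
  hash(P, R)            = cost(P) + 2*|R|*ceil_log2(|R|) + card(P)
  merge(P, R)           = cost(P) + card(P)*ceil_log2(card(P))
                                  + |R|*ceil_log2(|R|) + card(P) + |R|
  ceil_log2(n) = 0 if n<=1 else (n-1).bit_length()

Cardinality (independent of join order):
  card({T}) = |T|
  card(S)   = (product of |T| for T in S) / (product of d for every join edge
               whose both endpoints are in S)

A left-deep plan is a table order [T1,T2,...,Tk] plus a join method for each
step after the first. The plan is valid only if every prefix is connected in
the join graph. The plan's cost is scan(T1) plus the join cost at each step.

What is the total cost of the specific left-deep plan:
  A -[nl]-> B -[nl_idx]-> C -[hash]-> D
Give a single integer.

step 1: scan A: cost=50, card=50
step 2: join B via nl
    card(P join B) = 50*20/(50) = 20
    cost = 50 + 50*20 = 1050
step 3: join C via nl_idx
    card(P join C) = 20*60/(5) = 240
    cost = 1050 + 20*6 + 240 = 1410
step 4: join D via hash
    card(P join D) = 240*150/(10) = 3600
    cost = 1410 + 2*150*8 + 240 = 4050

4050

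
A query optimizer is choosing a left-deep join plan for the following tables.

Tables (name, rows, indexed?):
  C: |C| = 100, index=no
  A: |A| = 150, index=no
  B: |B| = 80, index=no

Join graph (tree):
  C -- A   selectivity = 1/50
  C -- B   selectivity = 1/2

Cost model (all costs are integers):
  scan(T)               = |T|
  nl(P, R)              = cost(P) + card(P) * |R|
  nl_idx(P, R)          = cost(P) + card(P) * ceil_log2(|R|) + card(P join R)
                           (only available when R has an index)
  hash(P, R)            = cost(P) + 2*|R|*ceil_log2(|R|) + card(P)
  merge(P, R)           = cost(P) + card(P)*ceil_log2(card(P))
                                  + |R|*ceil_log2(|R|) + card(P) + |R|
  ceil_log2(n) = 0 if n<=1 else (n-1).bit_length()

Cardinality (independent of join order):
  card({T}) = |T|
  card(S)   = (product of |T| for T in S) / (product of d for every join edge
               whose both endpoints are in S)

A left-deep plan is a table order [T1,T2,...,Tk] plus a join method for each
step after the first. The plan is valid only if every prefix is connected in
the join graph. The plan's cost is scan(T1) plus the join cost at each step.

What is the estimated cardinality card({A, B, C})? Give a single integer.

Tables in S: A(150), B(80), C(100)
Edges inside S: C-A(d=50), C-B(d=2)
numerator = 150 * 80 * 100 = 1200000
denominator = 50 * 2 = 100
card(S) = 1200000 / 100 = 12000

12000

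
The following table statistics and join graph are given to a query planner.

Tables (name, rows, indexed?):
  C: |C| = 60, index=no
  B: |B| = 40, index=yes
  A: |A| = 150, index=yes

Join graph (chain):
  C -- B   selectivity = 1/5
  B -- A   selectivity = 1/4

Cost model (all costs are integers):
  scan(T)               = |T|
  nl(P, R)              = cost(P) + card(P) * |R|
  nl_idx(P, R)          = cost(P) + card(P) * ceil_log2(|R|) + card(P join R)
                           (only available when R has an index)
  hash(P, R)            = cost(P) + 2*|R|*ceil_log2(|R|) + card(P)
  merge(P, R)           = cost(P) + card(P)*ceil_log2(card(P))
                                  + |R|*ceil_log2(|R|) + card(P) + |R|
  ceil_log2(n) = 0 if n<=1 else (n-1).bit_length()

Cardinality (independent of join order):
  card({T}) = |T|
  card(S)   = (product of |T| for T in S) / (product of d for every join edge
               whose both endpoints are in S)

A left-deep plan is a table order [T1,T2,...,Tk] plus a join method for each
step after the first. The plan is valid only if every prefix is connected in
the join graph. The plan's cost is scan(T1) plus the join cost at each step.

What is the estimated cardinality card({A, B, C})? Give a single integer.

Tables in S: A(150), B(40), C(60)
Edges inside S: C-B(d=5), B-A(d=4)
numerator = 150 * 40 * 60 = 360000
denominator = 5 * 4 = 20
card(S) = 360000 / 20 = 18000

18000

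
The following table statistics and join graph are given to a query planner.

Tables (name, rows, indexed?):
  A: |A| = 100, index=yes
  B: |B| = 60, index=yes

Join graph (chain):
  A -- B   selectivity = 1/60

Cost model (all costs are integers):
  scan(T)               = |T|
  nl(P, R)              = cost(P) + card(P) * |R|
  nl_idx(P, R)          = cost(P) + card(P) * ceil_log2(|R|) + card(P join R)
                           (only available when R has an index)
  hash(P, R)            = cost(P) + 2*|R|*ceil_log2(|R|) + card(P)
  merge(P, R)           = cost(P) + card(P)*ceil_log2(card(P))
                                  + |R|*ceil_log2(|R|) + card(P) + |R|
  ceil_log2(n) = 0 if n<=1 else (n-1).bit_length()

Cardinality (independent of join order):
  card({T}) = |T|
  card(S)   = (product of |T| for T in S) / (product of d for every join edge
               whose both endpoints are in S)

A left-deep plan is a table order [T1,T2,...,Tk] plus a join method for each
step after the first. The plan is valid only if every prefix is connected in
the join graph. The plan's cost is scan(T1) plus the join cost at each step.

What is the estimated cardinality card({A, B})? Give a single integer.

Tables in S: A(100), B(60)
Edges inside S: A-B(d=60)
numerator = 100 * 60 = 6000
denominator = 60 = 60
card(S) = 6000 / 60 = 100

100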